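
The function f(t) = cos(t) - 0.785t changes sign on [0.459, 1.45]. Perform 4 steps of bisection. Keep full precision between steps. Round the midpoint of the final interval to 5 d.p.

f(0.459000) = 0.536181, f(1.450000) = -1.017747 (opposite signs)
step 1: m = 0.954500, f(m) = -0.171266 < 0 → root in [0.459000, 0.954500]
step 2: m = 0.706750, f(m) = 0.205678 > 0 → root in [0.706750, 0.954500]
step 3: m = 0.830625, f(m) = 0.022374 > 0 → root in [0.830625, 0.954500]
step 4: m = 0.892562, f(m) = -0.073243 < 0 → root in [0.830625, 0.892562]
Midpoint of [0.830625, 0.892562] = 0.861594

0.86159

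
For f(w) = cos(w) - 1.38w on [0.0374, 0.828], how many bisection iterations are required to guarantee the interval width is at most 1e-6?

20

Initial width b − a = 0.828 − 0.0374 = 0.790600.
After n steps the width is (b−a)/2^n; need (b−a)/2^n ≤ 1e-6.
So n ≥ log₂(0.790600/1e-6) = log₂(790600.0000) ≈ 19.5926.
Hence n = 20.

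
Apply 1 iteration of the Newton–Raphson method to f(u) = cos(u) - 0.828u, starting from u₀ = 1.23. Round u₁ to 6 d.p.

f'(u) = -sin(u) - 0.828
u_0 = 1.230000: f = -0.684202, f' = -1.770489 → u_1 = 1.230000 - (-0.684202)/(-1.770489) = 0.843552

0.843552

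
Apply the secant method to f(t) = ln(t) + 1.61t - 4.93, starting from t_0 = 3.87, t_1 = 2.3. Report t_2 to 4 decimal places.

2.5030

Secant update: t_(k+1) = t_k − f(t_k)·(t_k − t_(k-1))/(f(t_k) − f(t_(k-1))).
f(t_0) = 2.653955, f(t_1) = -0.394091
t_2 = 2.300000 - (-0.394091)·(2.300000 - 3.870000)/(-0.394091 - (2.653955)) = 2.502990; f(t_2) = 0.017300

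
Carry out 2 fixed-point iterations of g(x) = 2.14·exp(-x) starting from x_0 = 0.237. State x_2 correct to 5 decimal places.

x_1 = g(0.237000) = 1.688441
x_2 = g(1.688441) = 0.395488

0.39549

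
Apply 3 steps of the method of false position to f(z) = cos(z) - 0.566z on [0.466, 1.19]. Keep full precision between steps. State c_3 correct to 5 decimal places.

f(0.466000) = 0.629617, f(1.190000) = -0.301880
step 1: c = 0.955366, f(c) = 0.036573 > 0 → new bracket [0.955366, 1.190000]
step 2: c = 0.980720, f(c) = 0.001337 > 0 → new bracket [0.980720, 1.190000]
step 3: c = 0.981643, f(c) = 0.000048 > 0 → new bracket [0.981643, 1.190000]

0.98164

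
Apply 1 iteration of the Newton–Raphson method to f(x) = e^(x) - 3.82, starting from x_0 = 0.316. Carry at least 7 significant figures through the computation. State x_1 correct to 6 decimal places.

2.101007

f'(x) = e^(x)
x_0 = 0.316000: f = -2.448370, f' = 1.371630 → x_1 = 0.316000 - (-2.448370)/(1.371630) = 2.101007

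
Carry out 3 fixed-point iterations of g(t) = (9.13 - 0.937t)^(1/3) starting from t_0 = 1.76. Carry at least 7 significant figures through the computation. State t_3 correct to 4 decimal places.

1.9410

t_1 = g(1.760000) = 1.955769
t_2 = g(1.955769) = 1.939651
t_3 = g(1.939651) = 1.940988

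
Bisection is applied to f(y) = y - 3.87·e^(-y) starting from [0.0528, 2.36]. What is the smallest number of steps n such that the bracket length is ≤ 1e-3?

Initial width b − a = 2.36 − 0.0528 = 2.307200.
After n steps the width is (b−a)/2^n; need (b−a)/2^n ≤ 1e-3.
So n ≥ log₂(2.307200/1e-3) = log₂(2307.2000) ≈ 11.1719.
Hence n = 12.

12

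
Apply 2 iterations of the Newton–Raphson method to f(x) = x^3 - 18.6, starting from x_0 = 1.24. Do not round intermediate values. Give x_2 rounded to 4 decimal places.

Newton update: x ← x − f(x)/f'(x).
f'(x) = 3x^2
x_0 = 1.240000: f = -16.693376, f' = 4.612800 → x_1 = 1.240000 - (-16.693376)/(4.612800) = 4.858925
x_1 = 4.858925: f = 96.115081, f' = 70.827449 → x_2 = 4.858925 - (96.115081)/(70.827449) = 3.501893

3.5019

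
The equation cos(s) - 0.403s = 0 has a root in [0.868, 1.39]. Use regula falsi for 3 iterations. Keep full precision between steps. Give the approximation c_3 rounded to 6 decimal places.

False-position update: c = (a·f(b) − b·f(a))/(f(b) − f(a)); replace the endpoint whose sign matches f(c).
f(0.868000) = 0.296550, f(1.390000) = -0.380357
step 1: c = 1.096686, f(c) = 0.014583 > 0 → new bracket [1.096686, 1.390000]
step 2: c = 1.107516, f(c) = 0.000556 > 0 → new bracket [1.107516, 1.390000]
step 3: c = 1.107928, f(c) = 0.000021 > 0 → new bracket [1.107928, 1.390000]

1.107928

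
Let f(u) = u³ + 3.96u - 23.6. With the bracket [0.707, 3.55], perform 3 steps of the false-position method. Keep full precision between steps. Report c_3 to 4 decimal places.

f(0.707000) = -20.446887, f(3.550000) = 35.196875
step 1: c = 1.751690, f(c) = -11.288387 < 0 → new bracket [1.751690, 3.550000]
step 2: c = 2.188388, f(c) = -4.453698 < 0 → new bracket [2.188388, 3.550000]
step 3: c = 2.341329, f(c) = -1.493581 < 0 → new bracket [2.341329, 3.550000]

2.3413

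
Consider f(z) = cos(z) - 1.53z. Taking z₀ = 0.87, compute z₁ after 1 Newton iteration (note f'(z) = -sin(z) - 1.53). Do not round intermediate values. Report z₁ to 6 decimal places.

z_0 = 0.870000: f = -0.686273, f' = -2.294329 → z_1 = 0.870000 - (-0.686273)/(-2.294329) = 0.570883

0.570883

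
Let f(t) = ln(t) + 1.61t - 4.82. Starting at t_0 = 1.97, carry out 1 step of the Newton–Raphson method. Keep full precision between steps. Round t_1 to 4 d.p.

2.4282

f'(t) = 1/t + 1.61
t_0 = 1.970000: f = -0.970266, f' = 2.117614 → t_1 = 1.970000 - (-0.970266)/(2.117614) = 2.428188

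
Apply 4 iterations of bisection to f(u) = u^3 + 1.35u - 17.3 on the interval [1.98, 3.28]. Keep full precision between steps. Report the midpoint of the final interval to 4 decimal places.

f(1.980000) = -6.864608, f(3.280000) = 22.415552 (opposite signs)
step 1: m = 2.630000, f(m) = 4.441947 > 0 → root in [1.980000, 2.630000]
step 2: m = 2.305000, f(m) = -1.941727 < 0 → root in [2.305000, 2.630000]
step 3: m = 2.467500, f(m) = 1.054638 > 0 → root in [2.305000, 2.467500]
step 4: m = 2.386250, f(m) = -0.490804 < 0 → root in [2.386250, 2.467500]
Midpoint of [2.386250, 2.467500] = 2.426875

2.4269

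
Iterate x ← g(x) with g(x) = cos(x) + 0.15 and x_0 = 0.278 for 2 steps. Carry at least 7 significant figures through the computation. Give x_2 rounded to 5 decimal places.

x_1 = g(0.278000) = 1.111606
x_2 = g(1.111606) = 0.593222

0.59322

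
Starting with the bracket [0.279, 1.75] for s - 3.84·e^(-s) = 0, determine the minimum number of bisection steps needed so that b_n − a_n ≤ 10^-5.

18

Initial width b − a = 1.75 − 0.279 = 1.471000.
After n steps the width is (b−a)/2^n; need (b−a)/2^n ≤ 10^-5.
So n ≥ log₂(1.471000/10^-5) = log₂(147100.0000) ≈ 17.1664.
Hence n = 18.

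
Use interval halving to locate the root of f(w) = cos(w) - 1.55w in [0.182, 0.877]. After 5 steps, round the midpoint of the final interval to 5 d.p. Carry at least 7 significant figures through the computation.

0.54036

f(0.182000) = 0.701384, f(0.877000) = -0.719890 (opposite signs)
step 1: m = 0.529500, f(m) = 0.042335 > 0 → root in [0.529500, 0.877000]
step 2: m = 0.703250, f(m) = -0.327293 < 0 → root in [0.529500, 0.703250]
step 3: m = 0.616375, f(m) = -0.139402 < 0 → root in [0.529500, 0.616375]
step 4: m = 0.572937, f(m) = -0.047741 < 0 → root in [0.529500, 0.572937]
step 5: m = 0.551219, f(m) = -0.002502 < 0 → root in [0.529500, 0.551219]
Midpoint of [0.529500, 0.551219] = 0.540359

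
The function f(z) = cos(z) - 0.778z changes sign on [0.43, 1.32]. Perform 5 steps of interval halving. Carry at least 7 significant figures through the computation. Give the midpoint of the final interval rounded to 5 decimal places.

0.86109

f(0.430000) = 0.574426, f(1.320000) = -0.778785 (opposite signs)
step 1: m = 0.875000, f(m) = -0.039753 < 0 → root in [0.430000, 0.875000]
step 2: m = 0.652500, f(m) = 0.286923 > 0 → root in [0.652500, 0.875000]
step 3: m = 0.763750, f(m) = 0.128050 > 0 → root in [0.763750, 0.875000]
step 4: m = 0.819375, f(m) = 0.045204 > 0 → root in [0.819375, 0.875000]
step 5: m = 0.847187, f(m) = 0.002982 > 0 → root in [0.847187, 0.875000]
Midpoint of [0.847187, 0.875000] = 0.861094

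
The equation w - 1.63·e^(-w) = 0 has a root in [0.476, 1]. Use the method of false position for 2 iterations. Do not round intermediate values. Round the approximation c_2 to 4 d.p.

0.7622

False-position update: c = (a·f(b) − b·f(a))/(f(b) − f(a)); replace the endpoint whose sign matches f(c).
f(0.476000) = -0.536659, f(1.000000) = 0.400357
step 1: c = 0.776112, f(c) = 0.025999 > 0 → new bracket [0.476000, 0.776112]
step 2: c = 0.762244, f(c) = 0.001657 > 0 → new bracket [0.476000, 0.762244]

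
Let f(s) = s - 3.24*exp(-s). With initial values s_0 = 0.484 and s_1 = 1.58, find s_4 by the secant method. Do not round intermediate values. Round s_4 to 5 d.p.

f(s_0) = -1.512855, f(s_1) = 0.912641
s_2 = 1.580000 - (0.912641)·(1.580000 - 0.484000)/(0.912641 - (-1.512855)) = 1.167608; f(s_2) = 0.159611
s_3 = 1.167608 - (0.159611)·(1.167608 - 1.580000)/(0.159611 - (0.912641)) = 1.080198; f(s_3) = -0.019873
s_4 = 1.080198 - (-0.019873)·(1.080198 - 1.167608)/(-0.019873 - (0.159611)) = 1.089877; f(s_4) = 0.000401

1.08988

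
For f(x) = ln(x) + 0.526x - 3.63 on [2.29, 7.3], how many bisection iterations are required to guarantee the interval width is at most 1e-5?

19

Initial width b − a = 7.3 − 2.29 = 5.010000.
After n steps the width is (b−a)/2^n; need (b−a)/2^n ≤ 1e-5.
So n ≥ log₂(5.010000/1e-5) = log₂(501000.0000) ≈ 18.9345.
Hence n = 19.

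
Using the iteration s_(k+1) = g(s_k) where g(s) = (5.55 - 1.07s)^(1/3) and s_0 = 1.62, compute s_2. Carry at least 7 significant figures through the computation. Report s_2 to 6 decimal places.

1.571075

s_1 = g(1.620000) = 1.562760
s_2 = g(1.562760) = 1.571075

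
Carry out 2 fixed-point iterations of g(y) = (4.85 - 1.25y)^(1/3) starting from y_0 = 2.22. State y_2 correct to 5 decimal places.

y_1 = g(2.220000) = 1.275477
y_2 = g(1.275477) = 1.482106

1.48211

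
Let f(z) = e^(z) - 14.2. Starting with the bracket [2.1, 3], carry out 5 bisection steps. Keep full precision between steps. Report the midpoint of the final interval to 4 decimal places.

f(2.100000) = -6.033830, f(3.000000) = 5.885537 (opposite signs)
step 1: m = 2.550000, f(m) = -1.392896 < 0 → root in [2.550000, 3.000000]
step 2: m = 2.775000, f(m) = 1.838627 > 0 → root in [2.550000, 2.775000]
step 3: m = 2.662500, f(m) = 0.132075 > 0 → root in [2.550000, 2.662500]
step 4: m = 2.606250, f(m) = -0.651850 < 0 → root in [2.606250, 2.662500]
step 5: m = 2.634375, f(m) = -0.265399 < 0 → root in [2.634375, 2.662500]
Midpoint of [2.634375, 2.662500] = 2.648437

2.6484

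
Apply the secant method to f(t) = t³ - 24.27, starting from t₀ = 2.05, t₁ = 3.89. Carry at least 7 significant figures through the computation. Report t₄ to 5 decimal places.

f(t_0) = -15.654875, f(t_1) = 34.593869
t_2 = 3.890000 - (34.593869)·(3.890000 - 2.050000)/(34.593869 - (-15.654875)) = 2.623248; f(t_2) = -6.218311
t_3 = 2.623248 - (-6.218311)·(2.623248 - 3.890000)/(-6.218311 - (34.593869)) = 2.816255; f(t_3) = -1.933455
t_4 = 2.816255 - (-1.933455)·(2.816255 - 2.623248)/(-1.933455 - (-6.218311)) = 2.903346; f(t_4) = 0.203515

2.90335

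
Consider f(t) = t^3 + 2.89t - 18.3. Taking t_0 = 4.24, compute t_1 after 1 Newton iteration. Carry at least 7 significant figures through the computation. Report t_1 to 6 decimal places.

f'(t) = 3t^2 + 2.89
t_0 = 4.240000: f = 70.178624, f' = 56.822800 → t_1 = 4.240000 - (70.178624)/(56.822800) = 3.004957

3.004957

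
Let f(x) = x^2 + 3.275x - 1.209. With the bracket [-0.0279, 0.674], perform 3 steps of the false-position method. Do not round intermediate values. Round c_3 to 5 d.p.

0.33471

f(-0.027900) = -1.299594, f(0.674000) = 1.452626
step 1: c = 0.303536, f(c) = -0.122785 < 0 → new bracket [0.303536, 0.674000]
step 2: c = 0.332409, f(c) = -0.009863 < 0 → new bracket [0.332409, 0.674000]
step 3: c = 0.334713, f(c) = -0.000782 < 0 → new bracket [0.334713, 0.674000]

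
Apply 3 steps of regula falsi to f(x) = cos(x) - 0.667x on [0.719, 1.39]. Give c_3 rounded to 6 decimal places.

f(0.719000) = 0.272892, f(1.390000) = -0.747317
step 1: c = 0.898483, f(c) = 0.023509 > 0 → new bracket [0.898483, 1.390000]
step 2: c = 0.913474, f(c) = 0.001712 > 0 → new bracket [0.913474, 1.390000]
step 3: c = 0.914563, f(c) = 0.000123 > 0 → new bracket [0.914563, 1.390000]

0.914563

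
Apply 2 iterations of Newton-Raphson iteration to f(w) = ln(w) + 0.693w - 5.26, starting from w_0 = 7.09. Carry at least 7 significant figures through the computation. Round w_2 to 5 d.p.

f'(w) = 1/w + 0.693
w_0 = 7.090000: f = 1.612055, f' = 0.834044 → w_1 = 7.090000 - (1.612055)/(0.834044) = 5.157181
w_1 = 5.157181: f = -0.045683, f' = 0.886904 → w_2 = 5.157181 - (-0.045683)/(0.886904) = 5.208690

5.20869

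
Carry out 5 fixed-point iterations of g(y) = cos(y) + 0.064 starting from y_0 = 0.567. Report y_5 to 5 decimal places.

0.80907

y_1 = g(0.567000) = 0.907516
y_2 = g(0.907516) = 0.679705
y_3 = g(0.679705) = 0.841758
y_4 = g(0.841758) = 0.730153
y_5 = g(0.730153) = 0.809073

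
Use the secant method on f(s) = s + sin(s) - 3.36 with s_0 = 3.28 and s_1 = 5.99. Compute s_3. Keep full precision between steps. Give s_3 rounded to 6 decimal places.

3.714984

f(s_0) = -0.217966, f(s_1) = 2.340997
s_2 = 5.990000 - (2.340997)·(5.990000 - 3.280000)/(2.340997 - (-0.217966)) = 3.510831; f(s_2) = -0.210074
s_3 = 3.510831 - (-0.210074)·(3.510831 - 5.990000)/(-0.210074 - (2.340997)) = 3.714984; f(s_3) = -0.187500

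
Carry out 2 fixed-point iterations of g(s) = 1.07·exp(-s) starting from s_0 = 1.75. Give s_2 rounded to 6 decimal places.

s_1 = g(1.750000) = 0.185938
s_2 = g(0.185938) = 0.888448

0.888448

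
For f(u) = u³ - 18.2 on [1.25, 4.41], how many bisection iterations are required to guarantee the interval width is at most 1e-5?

Initial width b − a = 4.41 − 1.25 = 3.160000.
After n steps the width is (b−a)/2^n; need (b−a)/2^n ≤ 1e-5.
So n ≥ log₂(3.160000/1e-5) = log₂(316000.0000) ≈ 18.2696.
Hence n = 19.

19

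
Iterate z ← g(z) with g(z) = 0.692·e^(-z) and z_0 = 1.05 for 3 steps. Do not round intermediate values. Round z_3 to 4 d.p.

0.4020

z_1 = g(1.050000) = 0.242157
z_2 = g(0.242157) = 0.543174
z_3 = g(0.543174) = 0.401984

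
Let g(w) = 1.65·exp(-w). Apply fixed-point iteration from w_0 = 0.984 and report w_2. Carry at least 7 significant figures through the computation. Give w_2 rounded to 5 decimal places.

w_1 = g(0.984000) = 0.616791
w_2 = g(0.616791) = 0.890461

0.89046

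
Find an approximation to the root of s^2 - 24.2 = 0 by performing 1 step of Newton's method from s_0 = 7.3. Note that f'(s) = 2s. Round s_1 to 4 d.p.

5.3075

Newton update: s ← s − f(s)/f'(s).
s_0 = 7.300000: f = 29.090000, f' = 14.600000 → s_1 = 7.300000 - (29.090000)/(14.600000) = 5.307534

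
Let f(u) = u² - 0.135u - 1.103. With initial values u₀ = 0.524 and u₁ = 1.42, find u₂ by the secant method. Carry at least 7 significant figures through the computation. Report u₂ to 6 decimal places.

f(u_0) = -0.899164, f(u_1) = 0.721700
u_2 = 1.420000 - (0.721700)·(1.420000 - 0.524000)/(0.721700 - (-0.899164)) = 1.021050; f(u_2) = -0.198298

1.021050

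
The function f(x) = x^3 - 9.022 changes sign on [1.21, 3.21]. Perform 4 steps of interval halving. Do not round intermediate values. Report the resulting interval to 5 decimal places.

[1.96000, 2.08500]

f(1.210000) = -7.250439, f(3.210000) = 24.054161 (opposite signs)
step 1: m = 2.210000, f(m) = 1.771861 > 0 → root in [1.210000, 2.210000]
step 2: m = 1.710000, f(m) = -4.021789 < 0 → root in [1.710000, 2.210000]
step 3: m = 1.960000, f(m) = -1.492464 < 0 → root in [1.960000, 2.210000]
step 4: m = 2.085000, f(m) = 0.041964 > 0 → root in [1.960000, 2.085000]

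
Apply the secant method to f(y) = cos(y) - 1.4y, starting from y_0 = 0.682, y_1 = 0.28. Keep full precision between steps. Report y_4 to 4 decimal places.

0.5925

f(y_0) = -0.178486, f(y_1) = 0.569055
y_2 = 0.280000 - (0.569055)·(0.280000 - 0.682000)/(0.569055 - (-0.178486)) = 0.586017; f(y_2) = 0.012727
y_3 = 0.586017 - (0.012727)·(0.586017 - 0.280000)/(0.012727 - (0.569055)) = 0.593017; f(y_3) = -0.000966
y_4 = 0.593017 - (-0.000966)·(0.593017 - 0.586017)/(-0.000966 - (0.012727)) = 0.592523; f(y_4) = 0.000001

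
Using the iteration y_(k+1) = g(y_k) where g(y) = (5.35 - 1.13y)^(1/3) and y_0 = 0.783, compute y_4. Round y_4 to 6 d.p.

1.534373

y_1 = g(0.783000) = 1.646698
y_2 = g(1.646698) = 1.516736
y_3 = g(1.516736) = 1.537723
y_4 = g(1.537723) = 1.534373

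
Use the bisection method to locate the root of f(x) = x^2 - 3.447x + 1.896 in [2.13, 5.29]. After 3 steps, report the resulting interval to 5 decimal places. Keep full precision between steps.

f(2.130000) = -0.909210, f(5.290000) = 11.645470 (opposite signs)
step 1: m = 3.710000, f(m) = 2.871730 > 0 → root in [2.130000, 3.710000]
step 2: m = 2.920000, f(m) = 0.357160 > 0 → root in [2.130000, 2.920000]
step 3: m = 2.525000, f(m) = -0.432050 < 0 → root in [2.525000, 2.920000]

[2.52500, 2.92000]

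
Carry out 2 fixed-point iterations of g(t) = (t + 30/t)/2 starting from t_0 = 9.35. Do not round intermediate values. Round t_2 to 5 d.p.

t_1 = g(9.350000) = 6.279278
t_2 = g(6.279278) = 5.528449

5.52845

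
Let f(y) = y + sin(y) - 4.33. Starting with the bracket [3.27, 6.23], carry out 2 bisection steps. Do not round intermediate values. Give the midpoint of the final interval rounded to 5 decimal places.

5.12000

f(3.270000) = -1.188055, f(6.230000) = 1.846840 (opposite signs)
step 1: m = 4.750000, f(m) = -0.579293 < 0 → root in [4.750000, 6.230000]
step 2: m = 5.490000, f(m) = 0.447408 > 0 → root in [4.750000, 5.490000]
Midpoint of [4.750000, 5.490000] = 5.120000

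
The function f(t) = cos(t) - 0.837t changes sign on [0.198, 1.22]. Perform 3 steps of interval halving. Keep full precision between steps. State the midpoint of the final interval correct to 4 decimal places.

0.7729

f(0.198000) = 0.814736, f(1.220000) = -0.677494 (opposite signs)
step 1: m = 0.709000, f(m) = 0.165580 > 0 → root in [0.709000, 1.220000]
step 2: m = 0.964500, f(m) = -0.237459 < 0 → root in [0.709000, 0.964500]
step 3: m = 0.836750, f(m) = -0.030480 < 0 → root in [0.709000, 0.836750]
Midpoint of [0.709000, 0.836750] = 0.772875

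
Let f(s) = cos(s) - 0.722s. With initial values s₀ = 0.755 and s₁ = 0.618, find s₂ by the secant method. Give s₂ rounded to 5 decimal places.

0.89014

f(s_0) = 0.183162, f(s_1) = 0.368843
s_2 = 0.618000 - (0.368843)·(0.618000 - 0.755000)/(0.368843 - (0.183162)) = 0.890141; f(s_2) = -0.013379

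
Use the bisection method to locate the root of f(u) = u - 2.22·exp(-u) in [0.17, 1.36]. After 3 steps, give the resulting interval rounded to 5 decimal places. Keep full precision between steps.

[0.76500, 0.91375]

f(0.170000) = -1.702936, f(1.360000) = 0.790213 (opposite signs)
step 1: m = 0.765000, f(m) = -0.268041 < 0 → root in [0.765000, 1.360000]
step 2: m = 1.062500, f(m) = 0.295289 > 0 → root in [0.765000, 1.062500]
step 3: m = 0.913750, f(m) = 0.023491 > 0 → root in [0.765000, 0.913750]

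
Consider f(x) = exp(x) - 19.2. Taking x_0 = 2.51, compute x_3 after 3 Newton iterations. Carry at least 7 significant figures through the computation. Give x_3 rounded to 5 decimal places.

2.95493

f'(x) = exp(x)
x_0 = 2.510000: f = -6.895070, f' = 12.304930 → x_1 = 2.510000 - (-6.895070)/(12.304930) = 3.070350
x_1 = 3.070350: f = 2.349448, f' = 21.549448 → x_2 = 3.070350 - (2.349448)/(21.549448) = 2.961324
x_2 = 2.961324: f = 0.123545, f' = 19.323545 → x_3 = 2.961324 - (0.123545)/(19.323545) = 2.954931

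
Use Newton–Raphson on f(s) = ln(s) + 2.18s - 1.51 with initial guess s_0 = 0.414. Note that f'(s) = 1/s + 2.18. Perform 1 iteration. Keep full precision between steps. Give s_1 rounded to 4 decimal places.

0.7381

s_0 = 0.414000: f = -1.489369, f' = 4.595459 → s_1 = 0.414000 - (-1.489369)/(4.595459) = 0.738096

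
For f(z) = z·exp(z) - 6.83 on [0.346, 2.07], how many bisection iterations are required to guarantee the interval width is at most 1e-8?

28

Initial width b − a = 2.07 − 0.346 = 1.724000.
After n steps the width is (b−a)/2^n; need (b−a)/2^n ≤ 1e-8.
So n ≥ log₂(1.724000/1e-8) = log₂(172400000.0000) ≈ 27.3612.
Hence n = 28.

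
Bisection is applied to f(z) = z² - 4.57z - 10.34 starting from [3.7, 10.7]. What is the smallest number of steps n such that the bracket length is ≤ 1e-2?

10

Initial width b − a = 10.7 − 3.7 = 7.000000.
After n steps the width is (b−a)/2^n; need (b−a)/2^n ≤ 1e-2.
So n ≥ log₂(7.000000/1e-2) = log₂(700.0000) ≈ 9.4512.
Hence n = 10.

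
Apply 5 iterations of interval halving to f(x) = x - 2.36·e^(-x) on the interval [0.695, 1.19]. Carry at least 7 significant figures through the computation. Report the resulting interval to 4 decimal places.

[0.9270, 0.9425]

f(0.695000) = -0.482816, f(1.190000) = 0.472038 (opposite signs)
step 1: m = 0.942500, f(m) = 0.022920 > 0 → root in [0.695000, 0.942500]
step 2: m = 0.818750, f(m) = -0.221969 < 0 → root in [0.818750, 0.942500]
step 3: m = 0.880625, f(m) = -0.097651 < 0 → root in [0.880625, 0.942500]
step 4: m = 0.911562, f(m) = -0.036912 < 0 → root in [0.911562, 0.942500]
step 5: m = 0.927031, f(m) = -0.006884 < 0 → root in [0.927031, 0.942500]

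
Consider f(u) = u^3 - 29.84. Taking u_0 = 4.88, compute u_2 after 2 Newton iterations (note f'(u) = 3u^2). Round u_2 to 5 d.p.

3.18542

u_0 = 4.880000: f = 86.374272, f' = 71.443200 → u_1 = 4.880000 - (86.374272)/(71.443200) = 3.671008
u_1 = 3.671008: f = 19.631596, f' = 40.428895 → u_2 = 3.671008 - (19.631596)/(40.428895) = 3.185425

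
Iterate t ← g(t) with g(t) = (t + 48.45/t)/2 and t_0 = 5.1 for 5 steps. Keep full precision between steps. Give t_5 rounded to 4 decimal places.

6.9606

t_1 = g(5.100000) = 7.300000
t_2 = g(7.300000) = 6.968493
t_3 = g(6.968493) = 6.960608
t_4 = g(6.960608) = 6.960603
t_5 = g(6.960603) = 6.960603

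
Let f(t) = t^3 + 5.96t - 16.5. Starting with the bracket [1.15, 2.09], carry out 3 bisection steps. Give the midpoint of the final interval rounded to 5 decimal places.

1.79625

f(1.150000) = -8.125125, f(2.090000) = 5.085729 (opposite signs)
step 1: m = 1.620000, f(m) = -2.593272 < 0 → root in [1.620000, 2.090000]
step 2: m = 1.855000, f(m) = 0.938901 > 0 → root in [1.620000, 1.855000]
step 3: m = 1.737500, f(m) = -0.899150 < 0 → root in [1.737500, 1.855000]
Midpoint of [1.737500, 1.855000] = 1.796250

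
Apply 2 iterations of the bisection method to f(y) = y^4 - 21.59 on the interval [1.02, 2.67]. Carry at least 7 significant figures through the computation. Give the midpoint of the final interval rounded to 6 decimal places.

2.051250

f(1.020000) = -20.507568, f(2.670000) = 29.231215 (opposite signs)
step 1: m = 1.845000, f(m) = -10.002614 < 0 → root in [1.845000, 2.670000]
step 2: m = 2.257500, f(m) = 4.382337 > 0 → root in [1.845000, 2.257500]
Midpoint of [1.845000, 2.257500] = 2.051250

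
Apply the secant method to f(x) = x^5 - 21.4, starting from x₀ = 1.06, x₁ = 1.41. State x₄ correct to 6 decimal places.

f(x_0) = -20.061774, f(x_1) = -15.826916
x_2 = 1.410000 - (-15.826916)·(1.410000 - 1.060000)/(-15.826916 - (-20.061774)) = 2.718053; f(x_2) = 126.950823
x_3 = 2.718053 - (126.950823)·(2.718053 - 1.410000)/(126.950823 - (-15.826916)) = 1.554998; f(x_3) = -12.308222
x_4 = 1.554998 - (-12.308222)·(1.554998 - 2.718053)/(-12.308222 - (126.950823)) = 1.657793; f(x_4) = -8.878645

1.657793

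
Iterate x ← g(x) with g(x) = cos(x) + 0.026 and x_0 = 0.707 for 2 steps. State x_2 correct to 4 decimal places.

x_1 = g(0.707000) = 0.786314
x_2 = g(0.786314) = 0.732459

0.7325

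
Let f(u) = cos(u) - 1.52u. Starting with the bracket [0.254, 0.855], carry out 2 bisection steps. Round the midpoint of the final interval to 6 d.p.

0.629625

f(0.254000) = 0.581835, f(0.855000) = -0.643381 (opposite signs)
step 1: m = 0.554500, f(m) = 0.007324 > 0 → root in [0.554500, 0.855000]
step 2: m = 0.704750, f(m) = -0.309446 < 0 → root in [0.554500, 0.704750]
Midpoint of [0.554500, 0.704750] = 0.629625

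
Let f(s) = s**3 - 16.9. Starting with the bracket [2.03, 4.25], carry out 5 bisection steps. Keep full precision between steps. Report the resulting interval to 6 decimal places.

f(2.030000) = -8.534573, f(4.250000) = 59.865625 (opposite signs)
step 1: m = 3.140000, f(m) = 14.059144 > 0 → root in [2.030000, 3.140000]
step 2: m = 2.585000, f(m) = 0.373552 > 0 → root in [2.030000, 2.585000]
step 3: m = 2.307500, f(m) = -4.613586 < 0 → root in [2.307500, 2.585000]
step 4: m = 2.446250, f(m) = -2.261300 < 0 → root in [2.446250, 2.585000]
step 5: m = 2.515625, f(m) = -0.980196 < 0 → root in [2.515625, 2.585000]

[2.515625, 2.585000]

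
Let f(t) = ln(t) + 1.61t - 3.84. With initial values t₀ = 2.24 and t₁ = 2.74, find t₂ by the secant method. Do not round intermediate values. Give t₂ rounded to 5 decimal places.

f(t_0) = 0.572876, f(t_1) = 1.579358
t_2 = 2.740000 - (1.579358)·(2.740000 - 2.240000)/(1.579358 - (0.572876)) = 1.955407; f(t_2) = -0.021197

1.95541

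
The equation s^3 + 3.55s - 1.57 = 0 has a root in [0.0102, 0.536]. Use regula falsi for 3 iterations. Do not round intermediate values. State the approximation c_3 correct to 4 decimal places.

0.4212

f(0.010200) = -1.533789, f(0.536000) = 0.486791
step 1: c = 0.409326, f(c) = -0.048310 < 0 → new bracket [0.409326, 0.536000]
step 2: c = 0.420763, f(c) = -0.001800 < 0 → new bracket [0.420763, 0.536000]
step 3: c = 0.421187, f(c) = -0.000067 < 0 → new bracket [0.421187, 0.536000]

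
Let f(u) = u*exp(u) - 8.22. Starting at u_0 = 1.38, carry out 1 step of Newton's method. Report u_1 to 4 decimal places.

f'(u) = (u+1)*exp(u)
u_0 = 1.380000: f = -2.734636, f' = 9.460266 → u_1 = 1.380000 - (-2.734636)/(9.460266) = 1.669065

1.6691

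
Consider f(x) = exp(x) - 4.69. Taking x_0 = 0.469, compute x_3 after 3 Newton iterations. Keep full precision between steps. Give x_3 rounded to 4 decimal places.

1.5817

Newton update: x ← x − f(x)/f'(x).
f'(x) = exp(x)
x_0 = 0.469000: f = -3.091605, f' = 1.598395 → x_1 = 0.469000 - (-3.091605)/(1.598395) = 2.403193
x_1 = 2.403193: f = 6.368434, f' = 11.058434 → x_2 = 2.403193 - (6.368434)/(11.058434) = 1.827304
x_2 = 1.827304: f = 1.527103, f' = 6.217103 → x_3 = 1.827304 - (1.527103)/(6.217103) = 1.581675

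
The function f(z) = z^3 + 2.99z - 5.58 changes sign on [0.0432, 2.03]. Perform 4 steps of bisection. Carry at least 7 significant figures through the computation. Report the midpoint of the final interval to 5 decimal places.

f(0.043200) = -5.450751, f(2.030000) = 8.855127 (opposite signs)
step 1: m = 1.036600, f(m) = -1.366698 < 0 → root in [1.036600, 2.030000]
step 2: m = 1.533300, f(m) = 2.609369 > 0 → root in [1.036600, 1.533300]
step 3: m = 1.284950, f(m) = 0.383577 > 0 → root in [1.036600, 1.284950]
step 4: m = 1.160775, f(m) = -0.545256 < 0 → root in [1.160775, 1.284950]
Midpoint of [1.160775, 1.284950] = 1.222862

1.22286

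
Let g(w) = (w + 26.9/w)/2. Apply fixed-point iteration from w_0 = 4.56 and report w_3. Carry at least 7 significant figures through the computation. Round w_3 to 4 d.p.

5.1865

w_1 = g(4.560000) = 5.229561
w_2 = g(5.229561) = 5.186698
w_3 = g(5.186698) = 5.186521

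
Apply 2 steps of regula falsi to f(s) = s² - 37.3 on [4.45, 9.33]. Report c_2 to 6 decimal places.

6.024376

f(4.450000) = -17.497500, f(9.330000) = 49.748900
step 1: c = 5.719775, f(c) = -4.584174 < 0 → new bracket [5.719775, 9.330000]
step 2: c = 6.024376, f(c) = -1.006896 < 0 → new bracket [6.024376, 9.330000]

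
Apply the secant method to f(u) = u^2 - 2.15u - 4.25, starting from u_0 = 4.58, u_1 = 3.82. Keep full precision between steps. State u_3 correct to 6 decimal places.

Secant update: u_(k+1) = u_k − f(u_k)·(u_k − u_(k-1))/(f(u_k) − f(u_(k-1))).
f(u_0) = 6.879400, f(u_1) = 2.129400
u_2 = 3.820000 - (2.129400)·(3.820000 - 4.580000)/(2.129400 - (6.879400)) = 3.479296; f(u_2) = 0.375014
u_3 = 3.479296 - (0.375014)·(3.479296 - 3.820000)/(0.375014 - (2.129400)) = 3.406468; f(u_3) = 0.030117

3.406468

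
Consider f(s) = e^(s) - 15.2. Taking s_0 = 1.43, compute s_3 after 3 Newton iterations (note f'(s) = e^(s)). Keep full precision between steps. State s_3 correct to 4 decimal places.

2.8730

s_0 = 1.430000: f = -11.021301, f' = 4.178699 → s_1 = 1.430000 - (-11.021301)/(4.178699) = 4.067496
s_1 = 4.067496: f = 43.210497, f' = 58.410497 → s_2 = 4.067496 - (43.210497)/(58.410497) = 3.327723
s_2 = 3.327723: f = 12.674793, f' = 27.874793 → s_3 = 3.327723 - (12.674793)/(27.874793) = 2.873018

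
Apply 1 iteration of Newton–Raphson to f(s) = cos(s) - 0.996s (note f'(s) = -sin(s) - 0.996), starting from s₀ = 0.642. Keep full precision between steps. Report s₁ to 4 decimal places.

0.7432

s_0 = 0.642000: f = 0.161468, f' = -1.594798 → s_1 = 0.642000 - (0.161468)/(-1.594798) = 0.743247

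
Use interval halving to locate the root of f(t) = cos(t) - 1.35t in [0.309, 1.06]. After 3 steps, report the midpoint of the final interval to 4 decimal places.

0.6376

f(0.309000) = 0.535488, f(1.060000) = -0.942128 (opposite signs)
step 1: m = 0.684500, f(m) = -0.149340 < 0 → root in [0.309000, 0.684500]
step 2: m = 0.496750, f(m) = 0.208524 > 0 → root in [0.496750, 0.684500]
step 3: m = 0.590625, f(m) = 0.033249 > 0 → root in [0.590625, 0.684500]
Midpoint of [0.590625, 0.684500] = 0.637563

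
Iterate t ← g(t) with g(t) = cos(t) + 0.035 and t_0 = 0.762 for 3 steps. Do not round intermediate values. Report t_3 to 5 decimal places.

t_1 = g(0.762000) = 0.758457
t_2 = g(0.758457) = 0.760898
t_3 = g(0.760898) = 0.759217

0.75922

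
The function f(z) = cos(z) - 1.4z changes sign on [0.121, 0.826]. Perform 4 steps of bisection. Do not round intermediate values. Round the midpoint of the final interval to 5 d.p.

0.58366

f(0.121000) = 0.823288, f(0.826000) = -0.478578 (opposite signs)
step 1: m = 0.473500, f(m) = 0.227078 > 0 → root in [0.473500, 0.826000]
step 2: m = 0.649750, f(m) = -0.113415 < 0 → root in [0.473500, 0.649750]
step 3: m = 0.561625, f(m) = 0.060116 > 0 → root in [0.561625, 0.649750]
step 4: m = 0.605687, f(m) = -0.025852 < 0 → root in [0.561625, 0.605687]
Midpoint of [0.561625, 0.605687] = 0.583656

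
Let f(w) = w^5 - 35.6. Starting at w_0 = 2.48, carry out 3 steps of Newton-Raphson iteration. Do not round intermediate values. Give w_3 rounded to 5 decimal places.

2.04330

Newton update: w ← w − f(w)/f'(w).
f'(w) = 5w^4
w_0 = 2.480000: f = 58.212002, f' = 189.137101 → w_1 = 2.480000 - (58.212002)/(189.137101) = 2.172223
w_1 = 2.172223: f = 12.764009, f' = 111.323752 → w_2 = 2.172223 - (12.764009)/(111.323752) = 2.057567
w_2 = 2.057567: f = 1.278182, f' = 89.616011 → w_3 = 2.057567 - (1.278182)/(89.616011) = 2.043304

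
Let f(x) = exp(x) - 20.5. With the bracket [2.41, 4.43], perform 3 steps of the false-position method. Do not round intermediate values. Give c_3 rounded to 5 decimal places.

False-position update: c = (a·f(b) − b·f(a))/(f(b) − f(a)); replace the endpoint whose sign matches f(c).
f(2.410000) = -9.366039, f(4.430000) = 63.431417
step 1: c = 2.669891, f(c) = -6.061606 < 0 → new bracket [2.669891, 4.430000]
step 2: c = 2.823418, f(c) = -3.665701 < 0 → new bracket [2.823418, 4.430000]
step 3: c = 2.911190, f(c) = -2.121337 < 0 → new bracket [2.911190, 4.430000]

2.91119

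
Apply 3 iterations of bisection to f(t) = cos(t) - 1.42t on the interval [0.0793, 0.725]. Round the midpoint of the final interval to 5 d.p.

0.60393

f(0.079300) = 0.884251, f(0.725000) = -0.281001 (opposite signs)
step 1: m = 0.402150, f(m) = 0.349169 > 0 → root in [0.402150, 0.725000]
step 2: m = 0.563575, f(m) = 0.045074 > 0 → root in [0.563575, 0.725000]
step 3: m = 0.644287, f(m) = -0.115360 < 0 → root in [0.563575, 0.644287]
Midpoint of [0.563575, 0.644287] = 0.603931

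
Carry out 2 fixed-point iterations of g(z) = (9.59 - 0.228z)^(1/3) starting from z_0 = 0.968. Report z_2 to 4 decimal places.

z_1 = g(0.968000) = 2.108154
z_2 = g(2.108154) = 2.088474

2.0885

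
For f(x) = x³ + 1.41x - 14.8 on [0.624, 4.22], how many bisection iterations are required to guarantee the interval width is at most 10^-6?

22

Initial width b − a = 4.22 − 0.624 = 3.596000.
After n steps the width is (b−a)/2^n; need (b−a)/2^n ≤ 10^-6.
So n ≥ log₂(3.596000/10^-6) = log₂(3596000.0000) ≈ 21.7780.
Hence n = 22.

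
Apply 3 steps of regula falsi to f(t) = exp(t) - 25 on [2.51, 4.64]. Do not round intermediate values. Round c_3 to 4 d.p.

f(2.510000) = -12.695070, f(4.640000) = 78.544348
step 1: c = 2.806369, f(c) = -8.450290 < 0 → new bracket [2.806369, 4.640000]
step 2: c = 2.984480, f(c) = -5.223789 < 0 → new bracket [2.984480, 4.640000]
step 3: c = 3.087718, f(c) = -3.073013 < 0 → new bracket [3.087718, 4.640000]

3.0877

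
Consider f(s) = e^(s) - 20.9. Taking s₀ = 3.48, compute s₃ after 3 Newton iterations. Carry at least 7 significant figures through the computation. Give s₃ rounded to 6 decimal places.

Newton update: s ← s − f(s)/f'(s).
f'(s) = e^(s)
s_0 = 3.480000: f = 11.559722, f' = 32.459722 → s_1 = 3.480000 - (11.559722)/(32.459722) = 3.123875
s_1 = 3.123875: f = 1.834302, f' = 22.734302 → s_2 = 3.123875 - (1.834302)/(22.734302) = 3.043191
s_2 = 3.043191: f = 0.072049, f' = 20.972049 → s_3 = 3.043191 - (0.072049)/(20.972049) = 3.039755

3.039755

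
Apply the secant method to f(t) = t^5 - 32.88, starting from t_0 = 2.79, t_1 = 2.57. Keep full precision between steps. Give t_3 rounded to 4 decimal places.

f(t_0) = 136.172274, f(t_1) = 79.235489
t_2 = 2.570000 - (79.235489)·(2.570000 - 2.790000)/(79.235489 - (136.172274)) = 2.263839; f(t_2) = 26.580416
t_3 = 2.263839 - (26.580416)·(2.263839 - 2.570000)/(26.580416 - (79.235489)) = 2.109289; f(t_3) = 8.872258

2.1093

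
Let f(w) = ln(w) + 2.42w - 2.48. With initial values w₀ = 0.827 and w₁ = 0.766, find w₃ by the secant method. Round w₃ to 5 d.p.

f(w_0) = -0.668611, f(w_1) = -0.892853
w_2 = 0.766000 - (-0.892853)·(0.766000 - 0.827000)/(-0.892853 - (-0.668611)) = 1.008880; f(w_2) = -0.029669
w_3 = 1.008880 - (-0.029669)·(1.008880 - 0.766000)/(-0.029669 - (-0.892853)) = 1.017228; f(w_3) = -0.001226

1.01723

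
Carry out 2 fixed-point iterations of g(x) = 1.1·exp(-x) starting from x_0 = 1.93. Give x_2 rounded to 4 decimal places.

x_1 = g(1.930000) = 0.159663
x_2 = g(0.159663) = 0.937674

0.9377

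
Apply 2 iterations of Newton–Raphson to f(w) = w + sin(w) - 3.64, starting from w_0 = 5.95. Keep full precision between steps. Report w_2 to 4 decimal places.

f'(w) = 1 + cos(w)
w_0 = 5.950000: f = 1.982945, f' = 1.945005 → w_1 = 5.950000 - (1.982945)/(1.945005) = 4.930494
w_1 = 4.930494: f = 0.314184, f' = 1.216380 → w_2 = 4.930494 - (0.314184)/(1.216380) = 4.672199

4.6722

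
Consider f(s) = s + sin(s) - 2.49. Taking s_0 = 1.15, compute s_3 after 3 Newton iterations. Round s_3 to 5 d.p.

f'(s) = 1 + cos(s)
s_0 = 1.150000: f = -0.427236, f' = 1.408487 → s_1 = 1.150000 - (-0.427236)/(1.408487) = 1.453330
s_1 = 1.453330: f = -0.043562, f' = 1.117197 → s_2 = 1.453330 - (-0.043562)/(1.117197) = 1.492322
s_2 = 1.492322: f = -0.000756, f' = 1.078394 → s_3 = 1.492322 - (-0.000756)/(1.078394) = 1.493023

1.49302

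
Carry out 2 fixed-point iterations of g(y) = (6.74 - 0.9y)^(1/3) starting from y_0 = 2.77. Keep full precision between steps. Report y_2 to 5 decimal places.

y_1 = g(2.770000) = 1.619425
y_2 = g(1.619425) = 1.741594

1.74159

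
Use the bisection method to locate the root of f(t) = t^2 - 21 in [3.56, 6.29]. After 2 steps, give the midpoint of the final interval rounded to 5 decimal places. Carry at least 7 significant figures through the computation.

4.58375

f(3.560000) = -8.326400, f(6.290000) = 18.564100 (opposite signs)
step 1: m = 4.925000, f(m) = 3.255625 > 0 → root in [3.560000, 4.925000]
step 2: m = 4.242500, f(m) = -3.001194 < 0 → root in [4.242500, 4.925000]
Midpoint of [4.242500, 4.925000] = 4.583750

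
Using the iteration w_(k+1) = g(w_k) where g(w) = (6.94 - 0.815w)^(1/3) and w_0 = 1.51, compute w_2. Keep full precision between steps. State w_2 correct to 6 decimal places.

w_1 = g(1.510000) = 1.787292
w_2 = g(1.787292) = 1.763392

1.763392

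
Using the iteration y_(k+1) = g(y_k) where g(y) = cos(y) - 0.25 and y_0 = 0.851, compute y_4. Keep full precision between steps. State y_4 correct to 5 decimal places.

y_1 = g(0.851000) = 0.409232
y_2 = g(0.409232) = 0.667427
y_3 = g(0.667427) = 0.535417
y_4 = g(0.535417) = 0.610056

0.61006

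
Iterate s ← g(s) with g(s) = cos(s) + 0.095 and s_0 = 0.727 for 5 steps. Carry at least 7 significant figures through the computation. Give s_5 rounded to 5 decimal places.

0.80748

s_1 = g(0.727000) = 0.842172
s_2 = g(0.842172) = 0.760844
s_3 = g(0.760844) = 0.819254
s_4 = g(0.819254) = 0.777766
s_5 = g(0.777766) = 0.807483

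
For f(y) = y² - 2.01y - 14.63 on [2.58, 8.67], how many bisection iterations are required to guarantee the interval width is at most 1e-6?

Initial width b − a = 8.67 − 2.58 = 6.090000.
After n steps the width is (b−a)/2^n; need (b−a)/2^n ≤ 1e-6.
So n ≥ log₂(6.090000/1e-6) = log₂(6090000.0000) ≈ 22.5380.
Hence n = 23.

23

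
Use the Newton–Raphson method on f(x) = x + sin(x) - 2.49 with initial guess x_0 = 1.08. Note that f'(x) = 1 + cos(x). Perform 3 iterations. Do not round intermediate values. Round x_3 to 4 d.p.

x_0 = 1.080000: f = -0.528042, f' = 1.471328 → x_1 = 1.080000 - (-0.528042)/(1.471328) = 1.438888
x_1 = 1.438888: f = -0.059799, f' = 1.131526 → x_2 = 1.438888 - (-0.059799)/(1.131526) = 1.491736
x_2 = 1.491736: f = -0.001387, f' = 1.078978 → x_3 = 1.491736 - (-0.001387)/(1.078978) = 1.493022

1.4930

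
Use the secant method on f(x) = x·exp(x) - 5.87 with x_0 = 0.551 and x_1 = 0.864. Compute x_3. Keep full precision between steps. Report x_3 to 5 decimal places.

1.21780

Secant update: x_(k+1) = x_k − f(x_k)·(x_k − x_(k-1))/(f(x_k) − f(x_(k-1))).
f(x_0) = -4.914022, f(x_1) = -3.820046
x_2 = 0.864000 - (-3.820046)·(0.864000 - 0.551000)/(-3.820046 - (-4.914022)) = 1.956962; f(x_2) = 7.980965
x_3 = 1.956962 - (7.980965)·(1.956962 - 0.864000)/(7.980965 - (-3.820046)) = 1.217797; f(x_3) = -1.754169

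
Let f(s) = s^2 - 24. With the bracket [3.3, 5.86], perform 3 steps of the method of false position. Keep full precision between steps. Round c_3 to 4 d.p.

f(3.300000) = -13.110000, f(5.860000) = 10.339600
step 1: c = 4.731223, f(c) = -1.615532 < 0 → new bracket [4.731223, 5.860000]
step 2: c = 4.883758, f(c) = -0.148911 < 0 → new bracket [4.883758, 5.860000]
step 3: c = 4.897618, f(c) = -0.013339 < 0 → new bracket [4.897618, 5.860000]

4.8976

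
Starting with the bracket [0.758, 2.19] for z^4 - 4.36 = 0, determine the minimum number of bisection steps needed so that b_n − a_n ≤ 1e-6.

21

Initial width b − a = 2.19 − 0.758 = 1.432000.
After n steps the width is (b−a)/2^n; need (b−a)/2^n ≤ 1e-6.
So n ≥ log₂(1.432000/1e-6) = log₂(1432000.0000) ≈ 20.4496.
Hence n = 21.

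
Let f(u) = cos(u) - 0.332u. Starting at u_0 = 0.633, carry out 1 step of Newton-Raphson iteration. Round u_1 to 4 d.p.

1.2784

f'(u) = -sin(u) - 0.332
u_0 = 0.633000: f = 0.596100, f' = -0.923566 → u_1 = 0.633000 - (0.596100)/(-0.923566) = 1.278433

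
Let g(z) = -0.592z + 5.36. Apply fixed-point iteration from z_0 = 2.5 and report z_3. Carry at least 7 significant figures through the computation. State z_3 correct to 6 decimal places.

3.546680

z_1 = g(2.500000) = 3.880000
z_2 = g(3.880000) = 3.063040
z_3 = g(3.063040) = 3.546680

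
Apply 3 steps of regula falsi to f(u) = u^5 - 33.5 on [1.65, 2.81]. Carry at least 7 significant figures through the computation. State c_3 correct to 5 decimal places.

1.95012

f(1.650000) = -21.270190, f(2.810000) = 141.698991
step 1: c = 1.801399, f(c) = -14.530759 < 0 → new bracket [1.801399, 2.810000]
step 2: c = 1.895208, f(c) = -9.049678 < 0 → new bracket [1.895208, 2.810000]
step 3: c = 1.950125, f(c) = -5.295933 < 0 → new bracket [1.950125, 2.810000]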